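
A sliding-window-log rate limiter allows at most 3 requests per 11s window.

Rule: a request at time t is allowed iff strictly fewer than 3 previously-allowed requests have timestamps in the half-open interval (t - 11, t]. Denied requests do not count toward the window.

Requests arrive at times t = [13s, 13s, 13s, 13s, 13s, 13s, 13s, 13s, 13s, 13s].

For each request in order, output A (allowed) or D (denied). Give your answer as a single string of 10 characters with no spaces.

Answer: AAADDDDDDD

Derivation:
Tracking allowed requests in the window:
  req#1 t=13s: ALLOW
  req#2 t=13s: ALLOW
  req#3 t=13s: ALLOW
  req#4 t=13s: DENY
  req#5 t=13s: DENY
  req#6 t=13s: DENY
  req#7 t=13s: DENY
  req#8 t=13s: DENY
  req#9 t=13s: DENY
  req#10 t=13s: DENY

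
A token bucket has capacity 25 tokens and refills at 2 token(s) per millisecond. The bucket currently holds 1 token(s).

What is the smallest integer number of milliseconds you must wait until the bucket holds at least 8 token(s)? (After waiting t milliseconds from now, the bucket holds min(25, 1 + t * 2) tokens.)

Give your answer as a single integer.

Need 1 + t * 2 >= 8, so t >= 7/2.
Smallest integer t = ceil(7/2) = 4.

Answer: 4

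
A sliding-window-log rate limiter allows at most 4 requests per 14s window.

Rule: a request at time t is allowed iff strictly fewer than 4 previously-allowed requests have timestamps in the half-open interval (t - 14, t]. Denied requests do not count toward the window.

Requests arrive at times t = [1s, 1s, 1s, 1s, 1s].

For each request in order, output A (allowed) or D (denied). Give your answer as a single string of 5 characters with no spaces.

Tracking allowed requests in the window:
  req#1 t=1s: ALLOW
  req#2 t=1s: ALLOW
  req#3 t=1s: ALLOW
  req#4 t=1s: ALLOW
  req#5 t=1s: DENY

Answer: AAAAD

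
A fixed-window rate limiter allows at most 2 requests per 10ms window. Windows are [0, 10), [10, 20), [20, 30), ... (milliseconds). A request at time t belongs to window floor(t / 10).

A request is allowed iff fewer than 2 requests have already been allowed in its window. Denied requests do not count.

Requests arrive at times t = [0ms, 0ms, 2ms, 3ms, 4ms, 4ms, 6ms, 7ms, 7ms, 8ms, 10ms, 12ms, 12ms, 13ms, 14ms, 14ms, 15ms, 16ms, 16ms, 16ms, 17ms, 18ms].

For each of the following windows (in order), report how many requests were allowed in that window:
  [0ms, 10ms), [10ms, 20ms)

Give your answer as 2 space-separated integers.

Processing requests:
  req#1 t=0ms (window 0): ALLOW
  req#2 t=0ms (window 0): ALLOW
  req#3 t=2ms (window 0): DENY
  req#4 t=3ms (window 0): DENY
  req#5 t=4ms (window 0): DENY
  req#6 t=4ms (window 0): DENY
  req#7 t=6ms (window 0): DENY
  req#8 t=7ms (window 0): DENY
  req#9 t=7ms (window 0): DENY
  req#10 t=8ms (window 0): DENY
  req#11 t=10ms (window 1): ALLOW
  req#12 t=12ms (window 1): ALLOW
  req#13 t=12ms (window 1): DENY
  req#14 t=13ms (window 1): DENY
  req#15 t=14ms (window 1): DENY
  req#16 t=14ms (window 1): DENY
  req#17 t=15ms (window 1): DENY
  req#18 t=16ms (window 1): DENY
  req#19 t=16ms (window 1): DENY
  req#20 t=16ms (window 1): DENY
  req#21 t=17ms (window 1): DENY
  req#22 t=18ms (window 1): DENY

Allowed counts by window: 2 2

Answer: 2 2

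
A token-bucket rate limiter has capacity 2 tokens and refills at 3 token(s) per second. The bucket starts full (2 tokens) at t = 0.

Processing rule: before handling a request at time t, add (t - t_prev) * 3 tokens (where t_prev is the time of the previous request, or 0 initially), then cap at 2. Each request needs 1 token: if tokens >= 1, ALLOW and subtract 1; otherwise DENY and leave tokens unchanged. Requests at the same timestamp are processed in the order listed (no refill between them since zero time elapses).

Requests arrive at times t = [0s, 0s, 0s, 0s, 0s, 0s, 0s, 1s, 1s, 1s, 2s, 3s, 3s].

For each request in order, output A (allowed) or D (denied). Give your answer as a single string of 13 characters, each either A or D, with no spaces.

Simulating step by step:
  req#1 t=0s: ALLOW
  req#2 t=0s: ALLOW
  req#3 t=0s: DENY
  req#4 t=0s: DENY
  req#5 t=0s: DENY
  req#6 t=0s: DENY
  req#7 t=0s: DENY
  req#8 t=1s: ALLOW
  req#9 t=1s: ALLOW
  req#10 t=1s: DENY
  req#11 t=2s: ALLOW
  req#12 t=3s: ALLOW
  req#13 t=3s: ALLOW

Answer: AADDDDDAADAAA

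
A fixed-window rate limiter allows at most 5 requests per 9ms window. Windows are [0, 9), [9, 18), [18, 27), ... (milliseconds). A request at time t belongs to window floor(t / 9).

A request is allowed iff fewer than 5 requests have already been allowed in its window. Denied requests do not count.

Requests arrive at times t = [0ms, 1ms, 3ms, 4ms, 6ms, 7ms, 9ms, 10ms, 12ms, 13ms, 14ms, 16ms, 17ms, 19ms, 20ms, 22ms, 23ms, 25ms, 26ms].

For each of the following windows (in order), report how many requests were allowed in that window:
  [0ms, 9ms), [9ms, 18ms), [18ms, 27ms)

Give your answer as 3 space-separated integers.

Processing requests:
  req#1 t=0ms (window 0): ALLOW
  req#2 t=1ms (window 0): ALLOW
  req#3 t=3ms (window 0): ALLOW
  req#4 t=4ms (window 0): ALLOW
  req#5 t=6ms (window 0): ALLOW
  req#6 t=7ms (window 0): DENY
  req#7 t=9ms (window 1): ALLOW
  req#8 t=10ms (window 1): ALLOW
  req#9 t=12ms (window 1): ALLOW
  req#10 t=13ms (window 1): ALLOW
  req#11 t=14ms (window 1): ALLOW
  req#12 t=16ms (window 1): DENY
  req#13 t=17ms (window 1): DENY
  req#14 t=19ms (window 2): ALLOW
  req#15 t=20ms (window 2): ALLOW
  req#16 t=22ms (window 2): ALLOW
  req#17 t=23ms (window 2): ALLOW
  req#18 t=25ms (window 2): ALLOW
  req#19 t=26ms (window 2): DENY

Allowed counts by window: 5 5 5

Answer: 5 5 5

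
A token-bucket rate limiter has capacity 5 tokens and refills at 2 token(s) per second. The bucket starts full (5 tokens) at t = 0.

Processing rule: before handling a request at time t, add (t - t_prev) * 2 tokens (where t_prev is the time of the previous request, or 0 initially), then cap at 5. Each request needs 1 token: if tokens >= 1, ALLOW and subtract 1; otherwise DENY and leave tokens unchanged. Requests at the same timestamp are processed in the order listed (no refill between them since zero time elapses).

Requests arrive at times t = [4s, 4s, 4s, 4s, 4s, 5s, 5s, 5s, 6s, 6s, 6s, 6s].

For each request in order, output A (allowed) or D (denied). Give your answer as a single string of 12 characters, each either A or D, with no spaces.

Answer: AAAAAAADAADD

Derivation:
Simulating step by step:
  req#1 t=4s: ALLOW
  req#2 t=4s: ALLOW
  req#3 t=4s: ALLOW
  req#4 t=4s: ALLOW
  req#5 t=4s: ALLOW
  req#6 t=5s: ALLOW
  req#7 t=5s: ALLOW
  req#8 t=5s: DENY
  req#9 t=6s: ALLOW
  req#10 t=6s: ALLOW
  req#11 t=6s: DENY
  req#12 t=6s: DENY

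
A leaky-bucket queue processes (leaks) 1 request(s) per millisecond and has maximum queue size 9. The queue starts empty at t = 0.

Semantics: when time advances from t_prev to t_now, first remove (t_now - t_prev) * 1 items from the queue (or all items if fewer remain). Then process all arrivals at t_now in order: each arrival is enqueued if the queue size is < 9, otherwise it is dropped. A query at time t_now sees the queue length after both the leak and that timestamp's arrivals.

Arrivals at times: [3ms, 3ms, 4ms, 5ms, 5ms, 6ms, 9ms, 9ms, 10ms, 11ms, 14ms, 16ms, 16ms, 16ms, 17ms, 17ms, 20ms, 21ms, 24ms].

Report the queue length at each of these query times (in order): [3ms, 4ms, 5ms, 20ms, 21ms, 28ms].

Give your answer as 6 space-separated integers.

Answer: 2 2 3 2 2 0

Derivation:
Queue lengths at query times:
  query t=3ms: backlog = 2
  query t=4ms: backlog = 2
  query t=5ms: backlog = 3
  query t=20ms: backlog = 2
  query t=21ms: backlog = 2
  query t=28ms: backlog = 0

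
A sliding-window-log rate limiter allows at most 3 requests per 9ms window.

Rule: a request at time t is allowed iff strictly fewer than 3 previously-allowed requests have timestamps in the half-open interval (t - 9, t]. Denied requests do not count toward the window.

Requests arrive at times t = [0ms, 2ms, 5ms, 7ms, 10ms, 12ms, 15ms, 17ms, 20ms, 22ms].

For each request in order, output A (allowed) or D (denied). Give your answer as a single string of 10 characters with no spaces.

Answer: AAADAAADAA

Derivation:
Tracking allowed requests in the window:
  req#1 t=0ms: ALLOW
  req#2 t=2ms: ALLOW
  req#3 t=5ms: ALLOW
  req#4 t=7ms: DENY
  req#5 t=10ms: ALLOW
  req#6 t=12ms: ALLOW
  req#7 t=15ms: ALLOW
  req#8 t=17ms: DENY
  req#9 t=20ms: ALLOW
  req#10 t=22ms: ALLOW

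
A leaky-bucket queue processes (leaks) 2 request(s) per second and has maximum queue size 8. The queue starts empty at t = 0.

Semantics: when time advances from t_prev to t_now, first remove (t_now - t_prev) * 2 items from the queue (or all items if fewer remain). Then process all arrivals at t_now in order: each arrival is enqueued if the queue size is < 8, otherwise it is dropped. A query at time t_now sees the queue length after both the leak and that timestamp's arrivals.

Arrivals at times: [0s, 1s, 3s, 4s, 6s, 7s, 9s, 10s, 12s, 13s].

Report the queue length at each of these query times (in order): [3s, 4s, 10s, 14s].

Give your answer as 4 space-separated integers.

Answer: 1 1 1 0

Derivation:
Queue lengths at query times:
  query t=3s: backlog = 1
  query t=4s: backlog = 1
  query t=10s: backlog = 1
  query t=14s: backlog = 0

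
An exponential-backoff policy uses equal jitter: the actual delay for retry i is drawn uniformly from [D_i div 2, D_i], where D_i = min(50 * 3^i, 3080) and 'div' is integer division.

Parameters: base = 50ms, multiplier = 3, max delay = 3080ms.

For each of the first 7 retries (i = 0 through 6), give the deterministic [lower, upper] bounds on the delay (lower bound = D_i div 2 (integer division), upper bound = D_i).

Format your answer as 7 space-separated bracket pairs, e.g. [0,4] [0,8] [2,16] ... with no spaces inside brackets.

Answer: [25,50] [75,150] [225,450] [675,1350] [1540,3080] [1540,3080] [1540,3080]

Derivation:
Computing bounds per retry:
  i=0: D_i=min(50*3^0,3080)=50, bounds=[25,50]
  i=1: D_i=min(50*3^1,3080)=150, bounds=[75,150]
  i=2: D_i=min(50*3^2,3080)=450, bounds=[225,450]
  i=3: D_i=min(50*3^3,3080)=1350, bounds=[675,1350]
  i=4: D_i=min(50*3^4,3080)=3080, bounds=[1540,3080]
  i=5: D_i=min(50*3^5,3080)=3080, bounds=[1540,3080]
  i=6: D_i=min(50*3^6,3080)=3080, bounds=[1540,3080]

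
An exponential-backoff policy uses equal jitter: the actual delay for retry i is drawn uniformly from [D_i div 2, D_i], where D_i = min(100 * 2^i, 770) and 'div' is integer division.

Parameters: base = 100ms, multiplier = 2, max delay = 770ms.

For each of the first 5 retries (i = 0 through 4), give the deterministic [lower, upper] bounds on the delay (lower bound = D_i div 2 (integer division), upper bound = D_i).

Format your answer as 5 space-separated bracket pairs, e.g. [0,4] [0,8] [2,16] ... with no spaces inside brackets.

Computing bounds per retry:
  i=0: D_i=min(100*2^0,770)=100, bounds=[50,100]
  i=1: D_i=min(100*2^1,770)=200, bounds=[100,200]
  i=2: D_i=min(100*2^2,770)=400, bounds=[200,400]
  i=3: D_i=min(100*2^3,770)=770, bounds=[385,770]
  i=4: D_i=min(100*2^4,770)=770, bounds=[385,770]

Answer: [50,100] [100,200] [200,400] [385,770] [385,770]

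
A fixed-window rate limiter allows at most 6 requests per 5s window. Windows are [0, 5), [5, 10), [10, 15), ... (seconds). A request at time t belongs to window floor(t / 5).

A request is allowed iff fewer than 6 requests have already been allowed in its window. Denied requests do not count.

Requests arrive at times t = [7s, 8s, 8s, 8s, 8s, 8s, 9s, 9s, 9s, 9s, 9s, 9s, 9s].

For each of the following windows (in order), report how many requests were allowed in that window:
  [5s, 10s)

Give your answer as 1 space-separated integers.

Processing requests:
  req#1 t=7s (window 1): ALLOW
  req#2 t=8s (window 1): ALLOW
  req#3 t=8s (window 1): ALLOW
  req#4 t=8s (window 1): ALLOW
  req#5 t=8s (window 1): ALLOW
  req#6 t=8s (window 1): ALLOW
  req#7 t=9s (window 1): DENY
  req#8 t=9s (window 1): DENY
  req#9 t=9s (window 1): DENY
  req#10 t=9s (window 1): DENY
  req#11 t=9s (window 1): DENY
  req#12 t=9s (window 1): DENY
  req#13 t=9s (window 1): DENY

Allowed counts by window: 6

Answer: 6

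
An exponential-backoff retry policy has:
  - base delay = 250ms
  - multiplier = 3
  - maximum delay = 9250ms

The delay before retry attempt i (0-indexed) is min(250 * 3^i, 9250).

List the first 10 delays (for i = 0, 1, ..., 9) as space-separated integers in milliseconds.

Computing each delay:
  i=0: min(250*3^0, 9250) = 250
  i=1: min(250*3^1, 9250) = 750
  i=2: min(250*3^2, 9250) = 2250
  i=3: min(250*3^3, 9250) = 6750
  i=4: min(250*3^4, 9250) = 9250
  i=5: min(250*3^5, 9250) = 9250
  i=6: min(250*3^6, 9250) = 9250
  i=7: min(250*3^7, 9250) = 9250
  i=8: min(250*3^8, 9250) = 9250
  i=9: min(250*3^9, 9250) = 9250

Answer: 250 750 2250 6750 9250 9250 9250 9250 9250 9250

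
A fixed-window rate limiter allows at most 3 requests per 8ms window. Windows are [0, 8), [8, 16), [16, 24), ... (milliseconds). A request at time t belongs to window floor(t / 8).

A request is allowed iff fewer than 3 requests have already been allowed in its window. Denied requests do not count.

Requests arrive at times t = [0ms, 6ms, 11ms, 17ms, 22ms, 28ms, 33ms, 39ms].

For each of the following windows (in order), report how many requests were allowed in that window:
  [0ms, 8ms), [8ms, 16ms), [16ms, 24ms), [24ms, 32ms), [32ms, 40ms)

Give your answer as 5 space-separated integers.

Answer: 2 1 2 1 2

Derivation:
Processing requests:
  req#1 t=0ms (window 0): ALLOW
  req#2 t=6ms (window 0): ALLOW
  req#3 t=11ms (window 1): ALLOW
  req#4 t=17ms (window 2): ALLOW
  req#5 t=22ms (window 2): ALLOW
  req#6 t=28ms (window 3): ALLOW
  req#7 t=33ms (window 4): ALLOW
  req#8 t=39ms (window 4): ALLOW

Allowed counts by window: 2 1 2 1 2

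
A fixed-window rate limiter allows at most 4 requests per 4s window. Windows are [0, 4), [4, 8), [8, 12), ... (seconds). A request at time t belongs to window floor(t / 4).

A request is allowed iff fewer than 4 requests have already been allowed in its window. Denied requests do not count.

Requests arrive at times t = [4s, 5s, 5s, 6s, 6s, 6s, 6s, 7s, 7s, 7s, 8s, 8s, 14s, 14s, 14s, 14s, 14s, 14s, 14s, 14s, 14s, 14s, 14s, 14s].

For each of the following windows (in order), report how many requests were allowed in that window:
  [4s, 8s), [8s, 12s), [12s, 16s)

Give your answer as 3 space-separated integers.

Answer: 4 2 4

Derivation:
Processing requests:
  req#1 t=4s (window 1): ALLOW
  req#2 t=5s (window 1): ALLOW
  req#3 t=5s (window 1): ALLOW
  req#4 t=6s (window 1): ALLOW
  req#5 t=6s (window 1): DENY
  req#6 t=6s (window 1): DENY
  req#7 t=6s (window 1): DENY
  req#8 t=7s (window 1): DENY
  req#9 t=7s (window 1): DENY
  req#10 t=7s (window 1): DENY
  req#11 t=8s (window 2): ALLOW
  req#12 t=8s (window 2): ALLOW
  req#13 t=14s (window 3): ALLOW
  req#14 t=14s (window 3): ALLOW
  req#15 t=14s (window 3): ALLOW
  req#16 t=14s (window 3): ALLOW
  req#17 t=14s (window 3): DENY
  req#18 t=14s (window 3): DENY
  req#19 t=14s (window 3): DENY
  req#20 t=14s (window 3): DENY
  req#21 t=14s (window 3): DENY
  req#22 t=14s (window 3): DENY
  req#23 t=14s (window 3): DENY
  req#24 t=14s (window 3): DENY

Allowed counts by window: 4 2 4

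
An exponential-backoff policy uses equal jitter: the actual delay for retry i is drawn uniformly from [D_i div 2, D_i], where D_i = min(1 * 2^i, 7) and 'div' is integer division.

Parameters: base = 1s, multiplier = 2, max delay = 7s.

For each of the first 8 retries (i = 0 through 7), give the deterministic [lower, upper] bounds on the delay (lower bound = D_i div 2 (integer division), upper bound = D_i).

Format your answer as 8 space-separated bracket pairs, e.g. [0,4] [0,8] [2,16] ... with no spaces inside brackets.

Answer: [0,1] [1,2] [2,4] [3,7] [3,7] [3,7] [3,7] [3,7]

Derivation:
Computing bounds per retry:
  i=0: D_i=min(1*2^0,7)=1, bounds=[0,1]
  i=1: D_i=min(1*2^1,7)=2, bounds=[1,2]
  i=2: D_i=min(1*2^2,7)=4, bounds=[2,4]
  i=3: D_i=min(1*2^3,7)=7, bounds=[3,7]
  i=4: D_i=min(1*2^4,7)=7, bounds=[3,7]
  i=5: D_i=min(1*2^5,7)=7, bounds=[3,7]
  i=6: D_i=min(1*2^6,7)=7, bounds=[3,7]
  i=7: D_i=min(1*2^7,7)=7, bounds=[3,7]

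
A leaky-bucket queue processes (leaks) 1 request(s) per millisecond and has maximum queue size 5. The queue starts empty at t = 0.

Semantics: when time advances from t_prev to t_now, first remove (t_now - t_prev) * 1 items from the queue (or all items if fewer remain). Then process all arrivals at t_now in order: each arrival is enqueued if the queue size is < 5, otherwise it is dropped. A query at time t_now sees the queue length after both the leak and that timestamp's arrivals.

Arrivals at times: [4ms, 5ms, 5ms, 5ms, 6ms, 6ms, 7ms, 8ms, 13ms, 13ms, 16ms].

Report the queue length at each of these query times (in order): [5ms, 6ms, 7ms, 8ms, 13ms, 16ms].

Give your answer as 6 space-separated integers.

Answer: 3 4 4 4 2 1

Derivation:
Queue lengths at query times:
  query t=5ms: backlog = 3
  query t=6ms: backlog = 4
  query t=7ms: backlog = 4
  query t=8ms: backlog = 4
  query t=13ms: backlog = 2
  query t=16ms: backlog = 1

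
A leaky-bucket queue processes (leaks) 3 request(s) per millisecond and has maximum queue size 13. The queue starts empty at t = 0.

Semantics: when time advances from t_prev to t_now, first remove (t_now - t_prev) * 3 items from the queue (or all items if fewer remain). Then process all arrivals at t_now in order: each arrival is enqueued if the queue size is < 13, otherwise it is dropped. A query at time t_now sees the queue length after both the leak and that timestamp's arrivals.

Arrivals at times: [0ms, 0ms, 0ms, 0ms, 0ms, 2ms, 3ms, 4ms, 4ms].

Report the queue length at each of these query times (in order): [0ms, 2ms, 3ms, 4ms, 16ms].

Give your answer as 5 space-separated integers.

Answer: 5 1 1 2 0

Derivation:
Queue lengths at query times:
  query t=0ms: backlog = 5
  query t=2ms: backlog = 1
  query t=3ms: backlog = 1
  query t=4ms: backlog = 2
  query t=16ms: backlog = 0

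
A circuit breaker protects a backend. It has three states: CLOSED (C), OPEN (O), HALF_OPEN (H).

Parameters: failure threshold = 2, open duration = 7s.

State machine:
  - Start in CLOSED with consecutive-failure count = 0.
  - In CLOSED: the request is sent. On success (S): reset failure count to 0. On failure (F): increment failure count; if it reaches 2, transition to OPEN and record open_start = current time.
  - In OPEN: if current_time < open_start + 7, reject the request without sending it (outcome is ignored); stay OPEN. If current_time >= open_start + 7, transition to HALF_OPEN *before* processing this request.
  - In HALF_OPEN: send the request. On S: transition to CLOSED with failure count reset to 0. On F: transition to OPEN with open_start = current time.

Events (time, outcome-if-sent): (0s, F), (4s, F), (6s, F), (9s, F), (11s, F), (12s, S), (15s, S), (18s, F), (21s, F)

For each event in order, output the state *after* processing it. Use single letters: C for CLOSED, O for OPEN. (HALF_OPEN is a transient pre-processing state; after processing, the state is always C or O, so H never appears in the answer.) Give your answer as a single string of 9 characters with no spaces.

Answer: COOOOOOOO

Derivation:
State after each event:
  event#1 t=0s outcome=F: state=CLOSED
  event#2 t=4s outcome=F: state=OPEN
  event#3 t=6s outcome=F: state=OPEN
  event#4 t=9s outcome=F: state=OPEN
  event#5 t=11s outcome=F: state=OPEN
  event#6 t=12s outcome=S: state=OPEN
  event#7 t=15s outcome=S: state=OPEN
  event#8 t=18s outcome=F: state=OPEN
  event#9 t=21s outcome=F: state=OPEN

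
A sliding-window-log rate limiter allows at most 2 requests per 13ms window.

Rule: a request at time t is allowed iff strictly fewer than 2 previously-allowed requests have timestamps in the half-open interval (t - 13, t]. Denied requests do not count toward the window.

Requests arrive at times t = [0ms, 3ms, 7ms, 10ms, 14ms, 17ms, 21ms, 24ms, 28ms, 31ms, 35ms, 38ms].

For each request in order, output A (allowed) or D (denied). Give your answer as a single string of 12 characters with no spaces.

Answer: AADDAADDAADD

Derivation:
Tracking allowed requests in the window:
  req#1 t=0ms: ALLOW
  req#2 t=3ms: ALLOW
  req#3 t=7ms: DENY
  req#4 t=10ms: DENY
  req#5 t=14ms: ALLOW
  req#6 t=17ms: ALLOW
  req#7 t=21ms: DENY
  req#8 t=24ms: DENY
  req#9 t=28ms: ALLOW
  req#10 t=31ms: ALLOW
  req#11 t=35ms: DENY
  req#12 t=38ms: DENY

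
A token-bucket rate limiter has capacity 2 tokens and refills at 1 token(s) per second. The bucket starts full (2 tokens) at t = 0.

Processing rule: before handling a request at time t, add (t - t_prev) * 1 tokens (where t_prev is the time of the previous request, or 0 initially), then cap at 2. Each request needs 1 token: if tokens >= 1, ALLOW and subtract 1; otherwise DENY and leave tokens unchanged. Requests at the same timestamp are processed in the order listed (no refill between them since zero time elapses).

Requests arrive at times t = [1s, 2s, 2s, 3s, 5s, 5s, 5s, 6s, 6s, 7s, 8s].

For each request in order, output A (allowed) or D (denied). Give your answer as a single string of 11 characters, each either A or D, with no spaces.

Simulating step by step:
  req#1 t=1s: ALLOW
  req#2 t=2s: ALLOW
  req#3 t=2s: ALLOW
  req#4 t=3s: ALLOW
  req#5 t=5s: ALLOW
  req#6 t=5s: ALLOW
  req#7 t=5s: DENY
  req#8 t=6s: ALLOW
  req#9 t=6s: DENY
  req#10 t=7s: ALLOW
  req#11 t=8s: ALLOW

Answer: AAAAAADADAA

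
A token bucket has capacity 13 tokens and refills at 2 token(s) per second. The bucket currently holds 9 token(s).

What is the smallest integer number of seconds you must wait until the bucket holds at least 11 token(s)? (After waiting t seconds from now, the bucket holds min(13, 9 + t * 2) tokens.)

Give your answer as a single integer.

Answer: 1

Derivation:
Need 9 + t * 2 >= 11, so t >= 2/2.
Smallest integer t = ceil(2/2) = 1.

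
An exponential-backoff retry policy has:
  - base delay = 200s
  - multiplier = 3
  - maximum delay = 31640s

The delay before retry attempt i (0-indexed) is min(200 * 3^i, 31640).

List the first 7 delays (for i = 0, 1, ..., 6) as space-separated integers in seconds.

Computing each delay:
  i=0: min(200*3^0, 31640) = 200
  i=1: min(200*3^1, 31640) = 600
  i=2: min(200*3^2, 31640) = 1800
  i=3: min(200*3^3, 31640) = 5400
  i=4: min(200*3^4, 31640) = 16200
  i=5: min(200*3^5, 31640) = 31640
  i=6: min(200*3^6, 31640) = 31640

Answer: 200 600 1800 5400 16200 31640 31640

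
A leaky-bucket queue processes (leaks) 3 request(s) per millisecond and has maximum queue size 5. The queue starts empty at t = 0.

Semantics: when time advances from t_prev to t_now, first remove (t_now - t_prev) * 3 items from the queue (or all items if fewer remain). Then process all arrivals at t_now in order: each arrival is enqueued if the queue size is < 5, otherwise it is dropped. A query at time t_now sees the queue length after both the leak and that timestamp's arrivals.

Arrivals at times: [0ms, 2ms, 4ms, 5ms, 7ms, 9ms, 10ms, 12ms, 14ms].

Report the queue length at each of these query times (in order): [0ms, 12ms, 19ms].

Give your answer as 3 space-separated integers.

Queue lengths at query times:
  query t=0ms: backlog = 1
  query t=12ms: backlog = 1
  query t=19ms: backlog = 0

Answer: 1 1 0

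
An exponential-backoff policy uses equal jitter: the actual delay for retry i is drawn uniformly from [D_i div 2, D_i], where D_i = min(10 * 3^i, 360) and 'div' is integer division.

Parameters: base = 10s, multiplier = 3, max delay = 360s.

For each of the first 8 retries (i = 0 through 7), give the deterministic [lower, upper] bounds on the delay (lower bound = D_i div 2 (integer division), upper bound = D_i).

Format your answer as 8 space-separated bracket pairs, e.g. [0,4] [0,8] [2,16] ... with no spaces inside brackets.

Answer: [5,10] [15,30] [45,90] [135,270] [180,360] [180,360] [180,360] [180,360]

Derivation:
Computing bounds per retry:
  i=0: D_i=min(10*3^0,360)=10, bounds=[5,10]
  i=1: D_i=min(10*3^1,360)=30, bounds=[15,30]
  i=2: D_i=min(10*3^2,360)=90, bounds=[45,90]
  i=3: D_i=min(10*3^3,360)=270, bounds=[135,270]
  i=4: D_i=min(10*3^4,360)=360, bounds=[180,360]
  i=5: D_i=min(10*3^5,360)=360, bounds=[180,360]
  i=6: D_i=min(10*3^6,360)=360, bounds=[180,360]
  i=7: D_i=min(10*3^7,360)=360, bounds=[180,360]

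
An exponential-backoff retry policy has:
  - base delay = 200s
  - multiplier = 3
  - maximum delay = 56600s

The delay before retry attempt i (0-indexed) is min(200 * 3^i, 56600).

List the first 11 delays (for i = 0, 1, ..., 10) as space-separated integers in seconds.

Computing each delay:
  i=0: min(200*3^0, 56600) = 200
  i=1: min(200*3^1, 56600) = 600
  i=2: min(200*3^2, 56600) = 1800
  i=3: min(200*3^3, 56600) = 5400
  i=4: min(200*3^4, 56600) = 16200
  i=5: min(200*3^5, 56600) = 48600
  i=6: min(200*3^6, 56600) = 56600
  i=7: min(200*3^7, 56600) = 56600
  i=8: min(200*3^8, 56600) = 56600
  i=9: min(200*3^9, 56600) = 56600
  i=10: min(200*3^10, 56600) = 56600

Answer: 200 600 1800 5400 16200 48600 56600 56600 56600 56600 56600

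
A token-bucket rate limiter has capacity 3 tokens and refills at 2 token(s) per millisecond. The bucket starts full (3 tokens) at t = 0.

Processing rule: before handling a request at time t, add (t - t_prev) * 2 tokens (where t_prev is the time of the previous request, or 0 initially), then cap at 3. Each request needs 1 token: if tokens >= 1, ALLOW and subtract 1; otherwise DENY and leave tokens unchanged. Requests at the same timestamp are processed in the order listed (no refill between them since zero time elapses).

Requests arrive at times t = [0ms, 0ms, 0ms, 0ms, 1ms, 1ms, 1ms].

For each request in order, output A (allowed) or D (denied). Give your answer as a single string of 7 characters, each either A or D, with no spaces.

Answer: AAADAAD

Derivation:
Simulating step by step:
  req#1 t=0ms: ALLOW
  req#2 t=0ms: ALLOW
  req#3 t=0ms: ALLOW
  req#4 t=0ms: DENY
  req#5 t=1ms: ALLOW
  req#6 t=1ms: ALLOW
  req#7 t=1ms: DENY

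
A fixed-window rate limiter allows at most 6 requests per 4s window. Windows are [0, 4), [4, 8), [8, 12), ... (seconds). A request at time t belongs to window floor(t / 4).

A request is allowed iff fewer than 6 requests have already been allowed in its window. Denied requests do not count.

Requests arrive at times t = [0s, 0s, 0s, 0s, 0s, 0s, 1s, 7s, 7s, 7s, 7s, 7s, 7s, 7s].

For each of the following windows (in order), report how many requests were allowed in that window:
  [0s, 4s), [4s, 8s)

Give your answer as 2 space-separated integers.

Answer: 6 6

Derivation:
Processing requests:
  req#1 t=0s (window 0): ALLOW
  req#2 t=0s (window 0): ALLOW
  req#3 t=0s (window 0): ALLOW
  req#4 t=0s (window 0): ALLOW
  req#5 t=0s (window 0): ALLOW
  req#6 t=0s (window 0): ALLOW
  req#7 t=1s (window 0): DENY
  req#8 t=7s (window 1): ALLOW
  req#9 t=7s (window 1): ALLOW
  req#10 t=7s (window 1): ALLOW
  req#11 t=7s (window 1): ALLOW
  req#12 t=7s (window 1): ALLOW
  req#13 t=7s (window 1): ALLOW
  req#14 t=7s (window 1): DENY

Allowed counts by window: 6 6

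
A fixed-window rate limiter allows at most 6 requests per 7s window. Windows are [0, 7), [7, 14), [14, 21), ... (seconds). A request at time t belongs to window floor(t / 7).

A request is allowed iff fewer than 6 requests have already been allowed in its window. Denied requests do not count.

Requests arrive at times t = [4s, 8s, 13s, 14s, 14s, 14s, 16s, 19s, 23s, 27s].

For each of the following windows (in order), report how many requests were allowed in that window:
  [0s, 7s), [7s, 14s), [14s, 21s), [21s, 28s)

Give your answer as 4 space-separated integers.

Processing requests:
  req#1 t=4s (window 0): ALLOW
  req#2 t=8s (window 1): ALLOW
  req#3 t=13s (window 1): ALLOW
  req#4 t=14s (window 2): ALLOW
  req#5 t=14s (window 2): ALLOW
  req#6 t=14s (window 2): ALLOW
  req#7 t=16s (window 2): ALLOW
  req#8 t=19s (window 2): ALLOW
  req#9 t=23s (window 3): ALLOW
  req#10 t=27s (window 3): ALLOW

Allowed counts by window: 1 2 5 2

Answer: 1 2 5 2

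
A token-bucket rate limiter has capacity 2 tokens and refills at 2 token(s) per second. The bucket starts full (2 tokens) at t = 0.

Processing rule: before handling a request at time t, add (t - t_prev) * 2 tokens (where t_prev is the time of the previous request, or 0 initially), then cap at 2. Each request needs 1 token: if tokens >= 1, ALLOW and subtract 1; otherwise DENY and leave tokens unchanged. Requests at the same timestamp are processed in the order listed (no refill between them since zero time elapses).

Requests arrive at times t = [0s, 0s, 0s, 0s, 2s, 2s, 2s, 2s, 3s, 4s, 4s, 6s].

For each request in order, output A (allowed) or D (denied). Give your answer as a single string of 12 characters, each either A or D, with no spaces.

Simulating step by step:
  req#1 t=0s: ALLOW
  req#2 t=0s: ALLOW
  req#3 t=0s: DENY
  req#4 t=0s: DENY
  req#5 t=2s: ALLOW
  req#6 t=2s: ALLOW
  req#7 t=2s: DENY
  req#8 t=2s: DENY
  req#9 t=3s: ALLOW
  req#10 t=4s: ALLOW
  req#11 t=4s: ALLOW
  req#12 t=6s: ALLOW

Answer: AADDAADDAAAA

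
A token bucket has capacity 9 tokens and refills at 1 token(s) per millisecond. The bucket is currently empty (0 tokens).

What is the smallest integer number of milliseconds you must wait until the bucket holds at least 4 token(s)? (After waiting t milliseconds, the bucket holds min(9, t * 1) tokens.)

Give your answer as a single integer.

Need t * 1 >= 4, so t >= 4/1.
Smallest integer t = ceil(4/1) = 4.

Answer: 4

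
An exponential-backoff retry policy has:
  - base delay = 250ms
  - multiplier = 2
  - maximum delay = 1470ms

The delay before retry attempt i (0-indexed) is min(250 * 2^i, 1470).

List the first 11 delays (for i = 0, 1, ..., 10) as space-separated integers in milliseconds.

Answer: 250 500 1000 1470 1470 1470 1470 1470 1470 1470 1470

Derivation:
Computing each delay:
  i=0: min(250*2^0, 1470) = 250
  i=1: min(250*2^1, 1470) = 500
  i=2: min(250*2^2, 1470) = 1000
  i=3: min(250*2^3, 1470) = 1470
  i=4: min(250*2^4, 1470) = 1470
  i=5: min(250*2^5, 1470) = 1470
  i=6: min(250*2^6, 1470) = 1470
  i=7: min(250*2^7, 1470) = 1470
  i=8: min(250*2^8, 1470) = 1470
  i=9: min(250*2^9, 1470) = 1470
  i=10: min(250*2^10, 1470) = 1470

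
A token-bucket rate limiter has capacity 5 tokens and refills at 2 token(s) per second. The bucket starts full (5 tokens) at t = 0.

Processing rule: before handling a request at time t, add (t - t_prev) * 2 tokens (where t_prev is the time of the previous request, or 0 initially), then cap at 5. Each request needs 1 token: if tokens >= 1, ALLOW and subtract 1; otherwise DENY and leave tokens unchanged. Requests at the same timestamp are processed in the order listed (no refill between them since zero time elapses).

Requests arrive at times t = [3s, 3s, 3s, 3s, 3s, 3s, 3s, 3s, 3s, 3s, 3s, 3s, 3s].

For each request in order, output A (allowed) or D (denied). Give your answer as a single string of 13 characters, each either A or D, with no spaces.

Simulating step by step:
  req#1 t=3s: ALLOW
  req#2 t=3s: ALLOW
  req#3 t=3s: ALLOW
  req#4 t=3s: ALLOW
  req#5 t=3s: ALLOW
  req#6 t=3s: DENY
  req#7 t=3s: DENY
  req#8 t=3s: DENY
  req#9 t=3s: DENY
  req#10 t=3s: DENY
  req#11 t=3s: DENY
  req#12 t=3s: DENY
  req#13 t=3s: DENY

Answer: AAAAADDDDDDDD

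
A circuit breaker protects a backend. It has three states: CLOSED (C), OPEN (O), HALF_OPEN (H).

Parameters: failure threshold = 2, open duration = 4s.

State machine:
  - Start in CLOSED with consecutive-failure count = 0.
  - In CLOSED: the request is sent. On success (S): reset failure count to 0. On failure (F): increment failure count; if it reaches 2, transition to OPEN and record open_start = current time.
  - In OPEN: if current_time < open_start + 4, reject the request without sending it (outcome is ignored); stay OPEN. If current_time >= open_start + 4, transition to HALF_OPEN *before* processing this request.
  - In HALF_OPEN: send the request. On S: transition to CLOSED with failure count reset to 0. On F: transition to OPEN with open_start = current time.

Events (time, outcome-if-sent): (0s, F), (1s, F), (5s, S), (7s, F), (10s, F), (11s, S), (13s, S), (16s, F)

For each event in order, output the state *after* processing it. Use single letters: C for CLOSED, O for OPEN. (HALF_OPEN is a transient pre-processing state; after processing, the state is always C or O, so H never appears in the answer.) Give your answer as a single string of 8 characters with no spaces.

Answer: COCCOOOO

Derivation:
State after each event:
  event#1 t=0s outcome=F: state=CLOSED
  event#2 t=1s outcome=F: state=OPEN
  event#3 t=5s outcome=S: state=CLOSED
  event#4 t=7s outcome=F: state=CLOSED
  event#5 t=10s outcome=F: state=OPEN
  event#6 t=11s outcome=S: state=OPEN
  event#7 t=13s outcome=S: state=OPEN
  event#8 t=16s outcome=F: state=OPEN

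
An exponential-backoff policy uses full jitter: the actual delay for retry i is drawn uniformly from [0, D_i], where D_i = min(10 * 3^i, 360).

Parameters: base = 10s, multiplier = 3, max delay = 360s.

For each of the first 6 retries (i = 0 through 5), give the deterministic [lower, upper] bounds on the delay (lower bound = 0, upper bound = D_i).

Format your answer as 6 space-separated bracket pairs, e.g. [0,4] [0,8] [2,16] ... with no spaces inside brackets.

Answer: [0,10] [0,30] [0,90] [0,270] [0,360] [0,360]

Derivation:
Computing bounds per retry:
  i=0: D_i=min(10*3^0,360)=10, bounds=[0,10]
  i=1: D_i=min(10*3^1,360)=30, bounds=[0,30]
  i=2: D_i=min(10*3^2,360)=90, bounds=[0,90]
  i=3: D_i=min(10*3^3,360)=270, bounds=[0,270]
  i=4: D_i=min(10*3^4,360)=360, bounds=[0,360]
  i=5: D_i=min(10*3^5,360)=360, bounds=[0,360]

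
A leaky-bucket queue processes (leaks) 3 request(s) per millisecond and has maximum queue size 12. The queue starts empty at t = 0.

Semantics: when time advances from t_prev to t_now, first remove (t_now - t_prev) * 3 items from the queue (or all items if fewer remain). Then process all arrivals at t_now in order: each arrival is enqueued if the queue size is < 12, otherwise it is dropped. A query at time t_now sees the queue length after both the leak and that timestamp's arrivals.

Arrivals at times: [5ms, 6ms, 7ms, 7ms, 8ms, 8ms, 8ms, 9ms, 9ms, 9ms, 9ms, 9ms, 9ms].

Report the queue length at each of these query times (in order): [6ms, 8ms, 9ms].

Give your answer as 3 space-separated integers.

Answer: 1 3 6

Derivation:
Queue lengths at query times:
  query t=6ms: backlog = 1
  query t=8ms: backlog = 3
  query t=9ms: backlog = 6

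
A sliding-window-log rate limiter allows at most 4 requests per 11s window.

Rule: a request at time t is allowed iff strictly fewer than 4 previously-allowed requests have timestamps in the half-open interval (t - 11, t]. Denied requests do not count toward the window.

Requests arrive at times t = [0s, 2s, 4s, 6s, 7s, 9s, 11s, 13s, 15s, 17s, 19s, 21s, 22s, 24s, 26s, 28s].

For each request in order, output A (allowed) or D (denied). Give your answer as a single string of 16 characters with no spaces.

Tracking allowed requests in the window:
  req#1 t=0s: ALLOW
  req#2 t=2s: ALLOW
  req#3 t=4s: ALLOW
  req#4 t=6s: ALLOW
  req#5 t=7s: DENY
  req#6 t=9s: DENY
  req#7 t=11s: ALLOW
  req#8 t=13s: ALLOW
  req#9 t=15s: ALLOW
  req#10 t=17s: ALLOW
  req#11 t=19s: DENY
  req#12 t=21s: DENY
  req#13 t=22s: ALLOW
  req#14 t=24s: ALLOW
  req#15 t=26s: ALLOW
  req#16 t=28s: ALLOW

Answer: AAAADDAAAADDAAAA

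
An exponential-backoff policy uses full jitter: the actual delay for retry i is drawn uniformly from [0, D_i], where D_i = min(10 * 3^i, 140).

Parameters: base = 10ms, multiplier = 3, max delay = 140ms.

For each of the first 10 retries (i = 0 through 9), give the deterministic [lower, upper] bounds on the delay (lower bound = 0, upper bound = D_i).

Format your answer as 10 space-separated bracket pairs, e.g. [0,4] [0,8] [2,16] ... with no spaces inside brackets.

Answer: [0,10] [0,30] [0,90] [0,140] [0,140] [0,140] [0,140] [0,140] [0,140] [0,140]

Derivation:
Computing bounds per retry:
  i=0: D_i=min(10*3^0,140)=10, bounds=[0,10]
  i=1: D_i=min(10*3^1,140)=30, bounds=[0,30]
  i=2: D_i=min(10*3^2,140)=90, bounds=[0,90]
  i=3: D_i=min(10*3^3,140)=140, bounds=[0,140]
  i=4: D_i=min(10*3^4,140)=140, bounds=[0,140]
  i=5: D_i=min(10*3^5,140)=140, bounds=[0,140]
  i=6: D_i=min(10*3^6,140)=140, bounds=[0,140]
  i=7: D_i=min(10*3^7,140)=140, bounds=[0,140]
  i=8: D_i=min(10*3^8,140)=140, bounds=[0,140]
  i=9: D_i=min(10*3^9,140)=140, bounds=[0,140]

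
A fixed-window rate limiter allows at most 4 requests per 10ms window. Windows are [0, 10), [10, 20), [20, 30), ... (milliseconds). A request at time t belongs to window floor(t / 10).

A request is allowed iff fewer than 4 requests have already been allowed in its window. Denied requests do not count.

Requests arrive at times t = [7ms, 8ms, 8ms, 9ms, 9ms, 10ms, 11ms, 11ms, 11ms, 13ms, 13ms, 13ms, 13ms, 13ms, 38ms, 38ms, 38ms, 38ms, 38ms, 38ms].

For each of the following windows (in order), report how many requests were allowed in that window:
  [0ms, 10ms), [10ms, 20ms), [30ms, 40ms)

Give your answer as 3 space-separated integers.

Processing requests:
  req#1 t=7ms (window 0): ALLOW
  req#2 t=8ms (window 0): ALLOW
  req#3 t=8ms (window 0): ALLOW
  req#4 t=9ms (window 0): ALLOW
  req#5 t=9ms (window 0): DENY
  req#6 t=10ms (window 1): ALLOW
  req#7 t=11ms (window 1): ALLOW
  req#8 t=11ms (window 1): ALLOW
  req#9 t=11ms (window 1): ALLOW
  req#10 t=13ms (window 1): DENY
  req#11 t=13ms (window 1): DENY
  req#12 t=13ms (window 1): DENY
  req#13 t=13ms (window 1): DENY
  req#14 t=13ms (window 1): DENY
  req#15 t=38ms (window 3): ALLOW
  req#16 t=38ms (window 3): ALLOW
  req#17 t=38ms (window 3): ALLOW
  req#18 t=38ms (window 3): ALLOW
  req#19 t=38ms (window 3): DENY
  req#20 t=38ms (window 3): DENY

Allowed counts by window: 4 4 4

Answer: 4 4 4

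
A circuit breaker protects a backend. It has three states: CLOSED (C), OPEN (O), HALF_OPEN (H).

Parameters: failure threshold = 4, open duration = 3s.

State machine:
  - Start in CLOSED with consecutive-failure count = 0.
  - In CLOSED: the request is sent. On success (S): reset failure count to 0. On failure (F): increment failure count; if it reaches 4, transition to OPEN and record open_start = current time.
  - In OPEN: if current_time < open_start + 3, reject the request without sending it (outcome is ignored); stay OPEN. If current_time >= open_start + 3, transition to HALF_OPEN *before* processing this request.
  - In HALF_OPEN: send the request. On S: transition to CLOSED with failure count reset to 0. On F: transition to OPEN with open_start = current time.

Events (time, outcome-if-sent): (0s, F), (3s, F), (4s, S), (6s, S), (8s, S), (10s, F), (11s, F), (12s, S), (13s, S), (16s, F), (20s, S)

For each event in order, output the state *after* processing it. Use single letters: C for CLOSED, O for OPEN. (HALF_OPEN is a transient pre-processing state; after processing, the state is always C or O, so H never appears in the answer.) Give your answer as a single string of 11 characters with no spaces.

Answer: CCCCCCCCCCC

Derivation:
State after each event:
  event#1 t=0s outcome=F: state=CLOSED
  event#2 t=3s outcome=F: state=CLOSED
  event#3 t=4s outcome=S: state=CLOSED
  event#4 t=6s outcome=S: state=CLOSED
  event#5 t=8s outcome=S: state=CLOSED
  event#6 t=10s outcome=F: state=CLOSED
  event#7 t=11s outcome=F: state=CLOSED
  event#8 t=12s outcome=S: state=CLOSED
  event#9 t=13s outcome=S: state=CLOSED
  event#10 t=16s outcome=F: state=CLOSED
  event#11 t=20s outcome=S: state=CLOSED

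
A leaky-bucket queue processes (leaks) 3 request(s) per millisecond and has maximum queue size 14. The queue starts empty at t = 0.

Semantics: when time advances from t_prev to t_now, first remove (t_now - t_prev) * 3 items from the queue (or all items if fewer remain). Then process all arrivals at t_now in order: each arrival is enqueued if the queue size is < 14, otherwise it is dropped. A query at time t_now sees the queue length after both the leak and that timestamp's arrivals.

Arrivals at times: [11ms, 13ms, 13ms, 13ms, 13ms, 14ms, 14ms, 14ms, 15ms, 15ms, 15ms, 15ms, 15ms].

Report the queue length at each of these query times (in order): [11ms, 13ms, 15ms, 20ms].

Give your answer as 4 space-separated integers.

Answer: 1 4 6 0

Derivation:
Queue lengths at query times:
  query t=11ms: backlog = 1
  query t=13ms: backlog = 4
  query t=15ms: backlog = 6
  query t=20ms: backlog = 0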